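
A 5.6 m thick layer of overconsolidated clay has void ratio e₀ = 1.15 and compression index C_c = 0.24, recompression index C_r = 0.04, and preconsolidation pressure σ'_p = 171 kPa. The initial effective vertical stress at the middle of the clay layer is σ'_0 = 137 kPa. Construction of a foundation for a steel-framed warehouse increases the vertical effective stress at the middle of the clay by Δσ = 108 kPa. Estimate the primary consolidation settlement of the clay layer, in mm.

S_c ≈ 108 mm

Final effective stress: σ'_f = 137 + 108 = 245 kPa.
σ'_f = 245 > σ'_p = 171 kPa, so the stress path crosses the preconsolidation pressure — recompression up to σ'_p, then virgin compression beyond:
S_c = H/(1+e₀)·[C_r·log₁₀(σ'_p/σ'_0) + C_c·log₁₀(σ'_f/σ'_p)]
    = 5.6/2.15 × [0.04×log₁₀(171/137) + 0.24×log₁₀(245/171)]
    = 2.6047 × [0.003851 + 0.037481] = 0.1077 m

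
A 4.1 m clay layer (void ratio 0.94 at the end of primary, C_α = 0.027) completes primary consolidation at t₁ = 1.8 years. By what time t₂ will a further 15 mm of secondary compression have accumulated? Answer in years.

S_s = C_α·H/(1+e_p)·log₁₀(t₂/t₁) ⇒ log₁₀(t₂/t₁) = S_s·(1+e_p)/(C_α·H).
log₁₀(t₂/t₁) = 0.015 × (1+0.94) / (0.027×4.1) = 0.2629
t₂ = t₁ × 10^0.2629 = 1.8 × 1.832 = 3.297 years

t₂ ≈ 3.3 years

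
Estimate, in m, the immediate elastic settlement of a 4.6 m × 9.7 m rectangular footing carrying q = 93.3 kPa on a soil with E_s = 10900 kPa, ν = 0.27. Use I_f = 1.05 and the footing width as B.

S_e ≈ 0.0383 m

Immediate (elastic) settlement: S_e = q·B·(1−ν²)/E_s · I_f.
S_e = 93.3 × 4.6 × (1 − 0.27²) / 10900 × 1.05
    = 93.3 × 4.6 × 0.9271 / 10900 × 1.05
    = 0.03833 m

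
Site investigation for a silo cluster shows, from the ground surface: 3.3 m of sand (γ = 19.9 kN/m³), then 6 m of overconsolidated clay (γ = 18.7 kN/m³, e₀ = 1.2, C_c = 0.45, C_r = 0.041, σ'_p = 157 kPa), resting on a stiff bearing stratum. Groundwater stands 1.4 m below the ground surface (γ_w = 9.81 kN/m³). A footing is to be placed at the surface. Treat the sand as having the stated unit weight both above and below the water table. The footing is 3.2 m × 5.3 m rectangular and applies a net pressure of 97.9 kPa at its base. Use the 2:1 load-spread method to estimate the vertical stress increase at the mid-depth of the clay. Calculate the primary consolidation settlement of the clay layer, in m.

Mid-depth of clay below the ground surface: z = 3.3 + 6/2 = 6.3 m.
Total vertical stress at mid-clay: σ_v = 19.9×3.3 + 18.7×3 = 121.77 kPa.
Pore pressure: u = 9.81×(6.3 − 1.4) = 48.069 kPa.
Initial effective stress: σ'_0 = σ_v − u = 121.77 − 48.069 = 73.701 kPa.
Stress increase at mid-clay by the 2:1 spreading method:
Δσ = qBL/((B+z)(L+z)) = 97.9×3.2×5.3/((3.2+6.3)(5.3+6.3)) = 15.067 kPa
Final effective stress: σ'_f = 73.701 + 15.067 = 88.768 kPa.
σ'_f = 88.768 ≤ σ'_p = 157 kPa, so the clay remains overconsolidated and only the recompression index applies:
S_c = C_r·H/(1+e₀)·log₁₀(σ'_f/σ'_0) = 0.041×6/2.2×log₁₀(88.768/73.701)
    = 0.11182 × 0.080783 = 0.009033 m

S_c ≈ 0.00903 m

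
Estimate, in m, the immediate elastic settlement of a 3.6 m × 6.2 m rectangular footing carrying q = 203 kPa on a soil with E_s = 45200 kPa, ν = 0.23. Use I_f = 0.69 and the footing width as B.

Immediate (elastic) settlement: S_e = q·B·(1−ν²)/E_s · I_f.
S_e = 203 × 3.6 × (1 − 0.23²) / 45200 × 0.69
    = 203 × 3.6 × 0.9471 / 45200 × 0.69
    = 0.01057 m

S_e ≈ 0.0106 m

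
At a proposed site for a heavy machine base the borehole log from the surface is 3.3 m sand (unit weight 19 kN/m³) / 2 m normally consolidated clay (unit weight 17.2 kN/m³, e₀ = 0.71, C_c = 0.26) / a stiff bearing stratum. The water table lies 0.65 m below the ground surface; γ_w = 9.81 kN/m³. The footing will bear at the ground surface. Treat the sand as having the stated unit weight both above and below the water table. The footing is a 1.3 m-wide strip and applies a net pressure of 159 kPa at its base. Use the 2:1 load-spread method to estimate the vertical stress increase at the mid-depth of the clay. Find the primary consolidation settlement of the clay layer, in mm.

S_c ≈ 80.3 mm

Mid-depth of clay below the ground surface: z = 3.3 + 2/2 = 4.3 m.
Total vertical stress at mid-clay: σ_v = 19×3.3 + 17.2×1 = 79.9 kPa.
Pore pressure: u = 9.81×(4.3 − 0.65) = 35.806 kPa.
Initial effective stress: σ'_0 = σ_v − u = 79.9 − 35.806 = 44.094 kPa.
Stress increase at mid-clay by the 2:1 spreading method:
Δσ = qB/(B+z) = 159×1.3/(1.3+4.3) = 36.911 kPa
Final effective stress: σ'_f = σ'_0 + Δσ = 44.094 + 36.911 = 81.005 kPa.
Normally consolidated clay, so the full stress increment lies on the virgin compression line:
S_c = C_c·H/(1+e₀)·log₁₀(σ'_f/σ'_0) = 0.26×2/(1+0.71)×log₁₀(81.005/44.094)
    = 0.30409 × 0.26413 = 0.08032 m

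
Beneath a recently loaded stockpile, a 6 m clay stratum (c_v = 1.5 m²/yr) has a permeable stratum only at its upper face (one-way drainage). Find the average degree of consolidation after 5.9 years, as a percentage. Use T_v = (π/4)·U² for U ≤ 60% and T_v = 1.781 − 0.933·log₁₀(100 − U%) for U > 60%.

U ≈ 55.9 %

Drainage path length: H_d = H = 6 m (single drainage).
T_v = c_v·t/H_d² = 1.5×5.9/6² = 0.24583.
T_v = 0.24583 corresponds to the U ≤ 60% branch:
U = √(4T_v/π) = 0.5595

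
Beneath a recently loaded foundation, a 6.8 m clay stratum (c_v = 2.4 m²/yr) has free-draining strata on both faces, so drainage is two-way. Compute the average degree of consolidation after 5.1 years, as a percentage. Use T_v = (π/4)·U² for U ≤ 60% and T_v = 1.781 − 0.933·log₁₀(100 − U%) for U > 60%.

Drainage path length: H_d = H/2 = 3.4 m (double drainage).
T_v = c_v·t/H_d² = 2.4×5.1/3.4² = 1.0588.
T_v = 1.0588 corresponds to the U > 60% branch:
U = 1 − 10^((1.781 − T_v)/0.933)/100 = 0.9406

U ≈ 94.1 %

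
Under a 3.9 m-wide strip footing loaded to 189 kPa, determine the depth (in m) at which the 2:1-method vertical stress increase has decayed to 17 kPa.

2:1 spreading — at depth z the loaded area has grown by z in each plan dimension:
qB/(B+z) = Δσ_z ⇒ z = qB/Δσ_z − B = 189×3.9/17 − 3.9 = 39.46 m

z ≈ 39.5 m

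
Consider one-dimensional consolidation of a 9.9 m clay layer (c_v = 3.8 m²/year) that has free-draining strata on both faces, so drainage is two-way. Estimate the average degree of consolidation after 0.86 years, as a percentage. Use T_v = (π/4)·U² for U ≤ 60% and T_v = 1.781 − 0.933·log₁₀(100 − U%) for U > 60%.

Drainage path length: H_d = H/2 = 4.95 m (double drainage).
T_v = c_v·t/H_d² = 3.8×0.86/4.95² = 0.13337.
T_v = 0.13337 corresponds to the U ≤ 60% branch:
U = √(4T_v/π) = 0.4121

U ≈ 41.2 %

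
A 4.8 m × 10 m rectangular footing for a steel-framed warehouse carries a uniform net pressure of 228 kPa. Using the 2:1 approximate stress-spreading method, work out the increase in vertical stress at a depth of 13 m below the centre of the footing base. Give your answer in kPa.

Δσ_z ≈ 26.7 kPa

By the 2:1 method the load spreads at 1 horizontal : 2 vertical, so at depth z the loaded area has grown by z in each plan dimension:
Δσ = qBL/((B+z)(L+z)) = 228×4.8×10/((4.8+13)(10+13)) = 26.732 kPa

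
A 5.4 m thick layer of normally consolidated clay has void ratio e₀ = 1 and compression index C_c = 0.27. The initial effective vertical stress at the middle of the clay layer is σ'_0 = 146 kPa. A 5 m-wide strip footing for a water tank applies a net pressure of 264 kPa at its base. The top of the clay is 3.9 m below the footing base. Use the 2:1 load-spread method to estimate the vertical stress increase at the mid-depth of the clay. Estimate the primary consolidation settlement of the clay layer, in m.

Mid-depth of clay below the footing base: z = 3.9 + 5.4/2 = 6.6 m.
Stress increase at mid-clay by the 2:1 spreading method:
Δσ = qB/(B+z) = 264×5/(5+6.6) = 113.79 kPa
Final effective stress: σ'_f = σ'_0 + Δσ = 146 + 113.79 = 259.79 kPa.
Normally consolidated clay, so the full stress increment lies on the virgin compression line:
S_c = C_c·H/(1+e₀)·log₁₀(σ'_f/σ'_0) = 0.27×5.4/(1+1)×log₁₀(259.79/146)
    = 0.729 × 0.25027 = 0.1824 m

S_c ≈ 0.182 m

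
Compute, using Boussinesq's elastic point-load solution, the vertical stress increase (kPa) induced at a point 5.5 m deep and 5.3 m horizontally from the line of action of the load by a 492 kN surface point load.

Δσ_z ≈ 1.5 kPa

Boussinesq vertical stress below a point load on an elastic half-space:
Δσ_z = 3P/(2πz²) · [1 + (r/z)²]^(−5/2)
r/z = 5.3/5.5 = 0.96364; [1+(r/z)²]^(−5/2) = 0.1936.
Δσ_z = 3×492/(2π×5.5²) × 0.1936 = 7.7657 × 0.1936 = 1.503 kPa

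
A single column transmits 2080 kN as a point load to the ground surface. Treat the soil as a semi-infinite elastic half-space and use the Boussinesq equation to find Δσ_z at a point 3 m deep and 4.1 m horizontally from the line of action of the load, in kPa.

Δσ_z ≈ 7.92 kPa

Boussinesq vertical stress below a point load on an elastic half-space:
Δσ_z = 3P/(2πz²) · [1 + (r/z)²]^(−5/2)
r/z = 4.1/3 = 1.3667; [1+(r/z)²]^(−5/2) = 0.071802.
Δσ_z = 3×2080/(2π×3²) × 0.071802 = 110.35 × 0.071802 = 7.923 kPa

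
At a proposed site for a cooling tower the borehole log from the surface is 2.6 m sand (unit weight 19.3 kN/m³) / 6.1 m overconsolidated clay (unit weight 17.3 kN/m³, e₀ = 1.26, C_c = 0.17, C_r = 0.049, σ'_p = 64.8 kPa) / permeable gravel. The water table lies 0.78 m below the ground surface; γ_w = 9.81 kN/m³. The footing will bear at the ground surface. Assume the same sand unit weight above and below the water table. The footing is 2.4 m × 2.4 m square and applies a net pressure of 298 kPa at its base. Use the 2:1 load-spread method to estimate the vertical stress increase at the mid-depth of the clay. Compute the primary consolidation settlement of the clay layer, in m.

S_c ≈ 0.0553 m

Mid-depth of clay below the ground surface: z = 2.6 + 6.1/2 = 5.65 m.
Total vertical stress at mid-clay: σ_v = 19.3×2.6 + 17.3×3.05 = 102.95 kPa.
Pore pressure: u = 9.81×(5.65 − 0.78) = 47.775 kPa.
Initial effective stress: σ'_0 = σ_v − u = 102.95 − 47.775 = 55.175 kPa.
Stress increase at mid-clay by the 2:1 spreading method:
Δσ = qBL/((B+z)(L+z)) = 298×2.4×2.4/((2.4+5.65)(2.4+5.65)) = 26.488 kPa
Final effective stress: σ'_f = 55.175 + 26.488 = 81.663 kPa.
σ'_f = 81.663 > σ'_p = 64.8 kPa, so the stress path crosses the preconsolidation pressure — recompression up to σ'_p, then virgin compression beyond:
S_c = H/(1+e₀)·[C_r·log₁₀(σ'_p/σ'_0) + C_c·log₁₀(σ'_f/σ'_p)]
    = 6.1/2.26 × [0.049×log₁₀(64.8/55.175) + 0.17×log₁₀(81.663/64.8)]
    = 2.6991 × [0.0034218 + 0.017077] = 0.05533 m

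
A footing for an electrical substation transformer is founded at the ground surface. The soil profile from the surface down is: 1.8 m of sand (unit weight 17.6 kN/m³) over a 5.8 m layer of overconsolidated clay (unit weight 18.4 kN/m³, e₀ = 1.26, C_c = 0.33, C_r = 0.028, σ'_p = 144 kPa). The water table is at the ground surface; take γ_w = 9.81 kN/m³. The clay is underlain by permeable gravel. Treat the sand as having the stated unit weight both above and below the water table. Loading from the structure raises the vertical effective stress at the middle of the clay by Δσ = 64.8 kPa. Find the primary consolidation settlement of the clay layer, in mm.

S_c ≈ 30.6 mm

Mid-depth of clay below the ground surface: z = 1.8 + 5.8/2 = 4.7 m.
Total vertical stress at mid-clay: σ_v = 17.6×1.8 + 18.4×2.9 = 85.04 kPa.
Pore pressure: u = 9.81×(4.7 − 0) = 46.107 kPa.
Initial effective stress: σ'_0 = σ_v − u = 85.04 − 46.107 = 38.933 kPa.
Final effective stress: σ'_f = 38.933 + 64.8 = 103.73 kPa.
σ'_f = 103.73 ≤ σ'_p = 144 kPa, so the clay remains overconsolidated and only the recompression index applies:
S_c = C_r·H/(1+e₀)·log₁₀(σ'_f/σ'_0) = 0.028×5.8/2.26×log₁₀(103.73/38.933)
    = 0.071859 × 0.42559 = 0.03058 m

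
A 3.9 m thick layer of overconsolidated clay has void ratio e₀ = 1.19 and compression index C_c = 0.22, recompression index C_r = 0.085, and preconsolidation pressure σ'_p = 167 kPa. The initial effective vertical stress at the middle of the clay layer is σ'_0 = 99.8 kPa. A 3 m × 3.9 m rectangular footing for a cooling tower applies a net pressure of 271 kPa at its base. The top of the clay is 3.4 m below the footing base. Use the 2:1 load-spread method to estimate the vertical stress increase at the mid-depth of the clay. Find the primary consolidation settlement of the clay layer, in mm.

S_c ≈ 22.6 mm

Mid-depth of clay below the footing base: z = 3.4 + 3.9/2 = 5.35 m.
Stress increase at mid-clay by the 2:1 spreading method:
Δσ = qBL/((B+z)(L+z)) = 271×3×3.9/((3+5.35)(3.9+5.35)) = 41.051 kPa
Final effective stress: σ'_f = 99.8 + 41.051 = 140.85 kPa.
σ'_f = 140.85 ≤ σ'_p = 167 kPa, so the clay remains overconsolidated and only the recompression index applies:
S_c = C_r·H/(1+e₀)·log₁₀(σ'_f/σ'_0) = 0.085×3.9/2.19×log₁₀(140.85/99.8)
    = 0.15137 × 0.14963 = 0.02265 m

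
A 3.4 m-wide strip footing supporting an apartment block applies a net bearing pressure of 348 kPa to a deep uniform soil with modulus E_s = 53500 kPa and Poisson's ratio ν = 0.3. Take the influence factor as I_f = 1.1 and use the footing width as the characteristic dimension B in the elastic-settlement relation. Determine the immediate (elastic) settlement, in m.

S_e ≈ 0.0221 m

Immediate (elastic) settlement: S_e = q·B·(1−ν²)/E_s · I_f.
S_e = 348 × 3.4 × (1 − 0.3²) / 53500 × 1.1
    = 348 × 3.4 × 0.91 / 53500 × 1.1
    = 0.02214 m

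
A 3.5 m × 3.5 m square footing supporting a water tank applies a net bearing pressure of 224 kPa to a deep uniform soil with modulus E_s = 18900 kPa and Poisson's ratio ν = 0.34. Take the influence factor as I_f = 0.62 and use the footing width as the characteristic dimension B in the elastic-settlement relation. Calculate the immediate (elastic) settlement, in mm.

Immediate (elastic) settlement: S_e = q·B·(1−ν²)/E_s · I_f.
S_e = 224 × 3.5 × (1 − 0.34²) / 18900 × 0.62
    = 224 × 3.5 × 0.8844 / 18900 × 0.62
    = 0.02275 m = 22.75 mm

S_e ≈ 22.7 mm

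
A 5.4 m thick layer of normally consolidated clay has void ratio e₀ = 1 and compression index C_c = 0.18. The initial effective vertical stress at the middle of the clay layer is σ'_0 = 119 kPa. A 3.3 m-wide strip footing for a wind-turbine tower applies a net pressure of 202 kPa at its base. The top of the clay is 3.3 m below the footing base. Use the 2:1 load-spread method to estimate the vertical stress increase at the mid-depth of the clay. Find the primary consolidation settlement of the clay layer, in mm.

Mid-depth of clay below the footing base: z = 3.3 + 5.4/2 = 6 m.
Stress increase at mid-clay by the 2:1 spreading method:
Δσ = qB/(B+z) = 202×3.3/(3.3+6) = 71.677 kPa
Final effective stress: σ'_f = σ'_0 + Δσ = 119 + 71.677 = 190.68 kPa.
Normally consolidated clay, so the full stress increment lies on the virgin compression line:
S_c = C_c·H/(1+e₀)·log₁₀(σ'_f/σ'_0) = 0.18×5.4/(1+1)×log₁₀(190.68/119)
    = 0.486 × 0.20476 = 0.09951 m

S_c ≈ 99.5 mm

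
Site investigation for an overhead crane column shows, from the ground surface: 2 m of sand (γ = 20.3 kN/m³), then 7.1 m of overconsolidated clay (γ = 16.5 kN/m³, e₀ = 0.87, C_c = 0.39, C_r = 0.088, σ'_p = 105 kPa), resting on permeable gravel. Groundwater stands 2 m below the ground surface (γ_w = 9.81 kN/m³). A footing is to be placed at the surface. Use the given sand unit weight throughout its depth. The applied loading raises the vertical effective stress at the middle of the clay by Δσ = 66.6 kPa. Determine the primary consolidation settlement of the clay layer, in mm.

S_c ≈ 213 mm

Mid-depth of clay below the ground surface: z = 2 + 7.1/2 = 5.55 m.
Total vertical stress at mid-clay: σ_v = 20.3×2 + 16.5×3.55 = 99.175 kPa.
Pore pressure: u = 9.81×(5.55 − 2) = 34.825 kPa.
Initial effective stress: σ'_0 = σ_v − u = 99.175 − 34.825 = 64.35 kPa.
Final effective stress: σ'_f = 64.35 + 66.6 = 130.95 kPa.
σ'_f = 130.95 > σ'_p = 105 kPa, so the stress path crosses the preconsolidation pressure — recompression up to σ'_p, then virgin compression beyond:
S_c = H/(1+e₀)·[C_r·log₁₀(σ'_p/σ'_0) + C_c·log₁₀(σ'_f/σ'_p)]
    = 7.1/1.87 × [0.088×log₁₀(105/64.35) + 0.39×log₁₀(130.95/105)]
    = 3.7968 × [0.018712 + 0.037407] = 0.2131 m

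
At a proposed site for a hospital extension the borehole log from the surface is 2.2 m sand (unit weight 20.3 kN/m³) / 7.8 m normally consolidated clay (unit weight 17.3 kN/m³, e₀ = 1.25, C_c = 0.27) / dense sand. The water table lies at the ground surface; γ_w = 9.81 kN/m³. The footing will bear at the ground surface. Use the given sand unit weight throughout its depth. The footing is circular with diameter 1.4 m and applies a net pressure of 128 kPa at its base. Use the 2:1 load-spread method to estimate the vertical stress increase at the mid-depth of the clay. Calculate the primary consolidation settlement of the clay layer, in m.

Mid-depth of clay below the ground surface: z = 2.2 + 7.8/2 = 6.1 m.
Total vertical stress at mid-clay: σ_v = 20.3×2.2 + 17.3×3.9 = 112.13 kPa.
Pore pressure: u = 9.81×(6.1 − 0) = 59.841 kPa.
Initial effective stress: σ'_0 = σ_v − u = 112.13 − 59.841 = 52.289 kPa.
Stress increase at mid-clay by the 2:1 spreading method:
Δσ ≈ qD²/(D+z)² = 128×1.4²/(1.4+6.1)² = 4.4601 kPa
Final effective stress: σ'_f = σ'_0 + Δσ = 52.289 + 4.4601 = 56.749 kPa.
Normally consolidated clay, so the full stress increment lies on the virgin compression line:
S_c = C_c·H/(1+e₀)·log₁₀(σ'_f/σ'_0) = 0.27×7.8/(1+1.25)×log₁₀(56.749/52.289)
    = 0.936 × 0.035548 = 0.03327 m

S_c ≈ 0.0333 m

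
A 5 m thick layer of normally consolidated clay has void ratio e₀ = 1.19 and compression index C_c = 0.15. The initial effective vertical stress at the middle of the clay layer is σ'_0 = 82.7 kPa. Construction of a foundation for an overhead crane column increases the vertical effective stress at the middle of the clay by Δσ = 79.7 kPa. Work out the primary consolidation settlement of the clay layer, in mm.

S_c ≈ 100 mm

Final effective stress: σ'_f = σ'_0 + Δσ = 82.7 + 79.7 = 162.4 kPa.
Normally consolidated clay, so the full stress increment lies on the virgin compression line:
S_c = C_c·H/(1+e₀)·log₁₀(σ'_f/σ'_0) = 0.15×5/(1+1.19)×log₁₀(162.4/82.7)
    = 0.34247 × 0.29308 = 0.1004 m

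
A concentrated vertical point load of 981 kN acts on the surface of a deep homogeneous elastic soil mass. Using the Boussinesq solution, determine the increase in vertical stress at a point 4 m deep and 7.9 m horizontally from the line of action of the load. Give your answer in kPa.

Δσ_z ≈ 0.551 kPa

Boussinesq vertical stress below a point load on an elastic half-space:
Δσ_z = 3P/(2πz²) · [1 + (r/z)²]^(−5/2)
r/z = 7.9/4 = 1.975; [1+(r/z)²]^(−5/2) = 0.018809.
Δσ_z = 3×981/(2π×4²) × 0.018809 = 29.275 × 0.018809 = 0.5506 kPa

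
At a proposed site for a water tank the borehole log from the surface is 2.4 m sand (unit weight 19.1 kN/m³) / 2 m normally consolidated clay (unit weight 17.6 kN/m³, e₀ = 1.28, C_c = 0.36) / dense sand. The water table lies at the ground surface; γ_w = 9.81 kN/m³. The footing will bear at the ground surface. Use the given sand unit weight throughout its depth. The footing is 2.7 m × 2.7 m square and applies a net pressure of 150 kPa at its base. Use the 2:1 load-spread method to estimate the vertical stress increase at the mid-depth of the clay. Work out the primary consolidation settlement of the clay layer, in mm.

Mid-depth of clay below the ground surface: z = 2.4 + 2/2 = 3.4 m.
Total vertical stress at mid-clay: σ_v = 19.1×2.4 + 17.6×1 = 63.44 kPa.
Pore pressure: u = 9.81×(3.4 − 0) = 33.354 kPa.
Initial effective stress: σ'_0 = σ_v − u = 63.44 − 33.354 = 30.086 kPa.
Stress increase at mid-clay by the 2:1 spreading method:
Δσ = qBL/((B+z)(L+z)) = 150×2.7×2.7/((2.7+3.4)(2.7+3.4)) = 29.387 kPa
Final effective stress: σ'_f = σ'_0 + Δσ = 30.086 + 29.387 = 59.473 kPa.
Normally consolidated clay, so the full stress increment lies on the virgin compression line:
S_c = C_c·H/(1+e₀)·log₁₀(σ'_f/σ'_0) = 0.36×2/(1+1.28)×log₁₀(59.473/30.086)
    = 0.31579 × 0.29596 = 0.09346 m

S_c ≈ 93.5 mm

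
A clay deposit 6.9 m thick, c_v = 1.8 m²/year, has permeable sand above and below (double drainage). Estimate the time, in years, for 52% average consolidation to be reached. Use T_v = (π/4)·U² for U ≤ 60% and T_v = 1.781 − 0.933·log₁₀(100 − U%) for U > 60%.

Drainage path length: H_d = H/2 = 3.45 m (double drainage).
U ≤ 60%: T_v = (π/4)·U² = (π/4)×0.52² = 0.21237.
t = T_v·H_d²/c_v = 0.21237×3.45²/1.8 = 1.404 years.

t ≈ 1.4 years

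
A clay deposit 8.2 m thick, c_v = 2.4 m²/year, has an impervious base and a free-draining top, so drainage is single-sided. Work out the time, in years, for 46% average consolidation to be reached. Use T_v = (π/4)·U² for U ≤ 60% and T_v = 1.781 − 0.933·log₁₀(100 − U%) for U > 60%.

Drainage path length: H_d = H = 8.2 m (single drainage).
U ≤ 60%: T_v = (π/4)·U² = (π/4)×0.46² = 0.16619.
t = T_v·H_d²/c_v = 0.16619×8.2²/2.4 = 4.656 years.

t ≈ 4.66 years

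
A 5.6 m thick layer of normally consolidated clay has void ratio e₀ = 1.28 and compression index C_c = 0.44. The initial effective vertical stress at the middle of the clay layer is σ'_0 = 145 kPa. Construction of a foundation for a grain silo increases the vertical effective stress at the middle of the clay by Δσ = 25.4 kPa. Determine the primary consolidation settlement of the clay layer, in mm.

Final effective stress: σ'_f = σ'_0 + Δσ = 145 + 25.4 = 170.4 kPa.
Normally consolidated clay, so the full stress increment lies on the virgin compression line:
S_c = C_c·H/(1+e₀)·log₁₀(σ'_f/σ'_0) = 0.44×5.6/(1+1.28)×log₁₀(170.4/145)
    = 1.0807 × 0.070102 = 0.07576 m

S_c ≈ 75.8 mm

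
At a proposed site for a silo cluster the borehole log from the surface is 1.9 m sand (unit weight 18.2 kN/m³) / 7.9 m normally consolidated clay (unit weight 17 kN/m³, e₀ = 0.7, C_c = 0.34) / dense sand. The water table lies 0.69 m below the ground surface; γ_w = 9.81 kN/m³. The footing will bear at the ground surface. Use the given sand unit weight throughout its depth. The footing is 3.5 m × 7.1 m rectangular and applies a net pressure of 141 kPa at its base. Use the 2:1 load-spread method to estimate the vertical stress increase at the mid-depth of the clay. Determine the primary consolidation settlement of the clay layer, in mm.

Mid-depth of clay below the ground surface: z = 1.9 + 7.9/2 = 5.85 m.
Total vertical stress at mid-clay: σ_v = 18.2×1.9 + 17×3.95 = 101.73 kPa.
Pore pressure: u = 9.81×(5.85 − 0.69) = 50.62 kPa.
Initial effective stress: σ'_0 = σ_v − u = 101.73 − 50.62 = 51.11 kPa.
Stress increase at mid-clay by the 2:1 spreading method:
Δσ = qBL/((B+z)(L+z)) = 141×3.5×7.1/((3.5+5.85)(7.1+5.85)) = 28.938 kPa
Final effective stress: σ'_f = σ'_0 + Δσ = 51.11 + 28.938 = 80.048 kPa.
Normally consolidated clay, so the full stress increment lies on the virgin compression line:
S_c = C_c·H/(1+e₀)·log₁₀(σ'_f/σ'_0) = 0.34×7.9/(1+0.7)×log₁₀(80.048/51.11)
    = 1.58 × 0.19484 = 0.3078 m

S_c ≈ 308 mm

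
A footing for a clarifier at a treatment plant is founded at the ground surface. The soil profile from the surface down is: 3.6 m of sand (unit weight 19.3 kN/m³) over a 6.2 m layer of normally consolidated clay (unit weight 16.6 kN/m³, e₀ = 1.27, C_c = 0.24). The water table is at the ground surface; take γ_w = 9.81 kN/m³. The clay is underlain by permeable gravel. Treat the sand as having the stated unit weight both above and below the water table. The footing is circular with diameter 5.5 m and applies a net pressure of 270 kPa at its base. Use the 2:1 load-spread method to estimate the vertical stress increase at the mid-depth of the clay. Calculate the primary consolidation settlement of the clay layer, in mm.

S_c ≈ 196 mm

Mid-depth of clay below the ground surface: z = 3.6 + 6.2/2 = 6.7 m.
Total vertical stress at mid-clay: σ_v = 19.3×3.6 + 16.6×3.1 = 120.94 kPa.
Pore pressure: u = 9.81×(6.7 − 0) = 65.727 kPa.
Initial effective stress: σ'_0 = σ_v − u = 120.94 − 65.727 = 55.213 kPa.
Stress increase at mid-clay by the 2:1 spreading method:
Δσ ≈ qD²/(D+z)² = 270×5.5²/(5.5+6.7)² = 54.874 kPa
Final effective stress: σ'_f = σ'_0 + Δσ = 55.213 + 54.874 = 110.09 kPa.
Normally consolidated clay, so the full stress increment lies on the virgin compression line:
S_c = C_c·H/(1+e₀)·log₁₀(σ'_f/σ'_0) = 0.24×6.2/(1+1.27)×log₁₀(110.09/55.213)
    = 0.65551 × 0.29971 = 0.1965 m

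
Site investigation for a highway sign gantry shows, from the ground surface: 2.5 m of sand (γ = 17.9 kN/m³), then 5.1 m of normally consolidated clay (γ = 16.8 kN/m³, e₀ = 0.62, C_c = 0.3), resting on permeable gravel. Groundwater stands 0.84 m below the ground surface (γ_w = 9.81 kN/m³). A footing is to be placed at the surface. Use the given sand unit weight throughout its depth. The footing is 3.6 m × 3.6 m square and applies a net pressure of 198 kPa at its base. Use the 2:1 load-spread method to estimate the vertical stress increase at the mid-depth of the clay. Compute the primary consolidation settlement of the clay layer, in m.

Mid-depth of clay below the ground surface: z = 2.5 + 5.1/2 = 5.05 m.
Total vertical stress at mid-clay: σ_v = 17.9×2.5 + 16.8×2.55 = 87.59 kPa.
Pore pressure: u = 9.81×(5.05 − 0.84) = 41.3 kPa.
Initial effective stress: σ'_0 = σ_v − u = 87.59 − 41.3 = 46.29 kPa.
Stress increase at mid-clay by the 2:1 spreading method:
Δσ = qBL/((B+z)(L+z)) = 198×3.6×3.6/((3.6+5.05)(3.6+5.05)) = 34.296 kPa
Final effective stress: σ'_f = σ'_0 + Δσ = 46.29 + 34.296 = 80.586 kPa.
Normally consolidated clay, so the full stress increment lies on the virgin compression line:
S_c = C_c·H/(1+e₀)·log₁₀(σ'_f/σ'_0) = 0.3×5.1/(1+0.62)×log₁₀(80.586/46.29)
    = 0.94444 × 0.24077 = 0.2274 m

S_c ≈ 0.227 m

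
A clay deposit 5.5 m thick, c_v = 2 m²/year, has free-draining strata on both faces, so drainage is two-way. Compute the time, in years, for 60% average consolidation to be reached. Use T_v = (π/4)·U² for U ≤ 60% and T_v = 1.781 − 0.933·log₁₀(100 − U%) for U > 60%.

Drainage path length: H_d = H/2 = 2.75 m (double drainage).
U ≤ 60%: T_v = (π/4)·U² = (π/4)×0.6² = 0.28274.
t = T_v·H_d²/c_v = 0.28274×2.75²/2 = 1.069 years.

t ≈ 1.07 years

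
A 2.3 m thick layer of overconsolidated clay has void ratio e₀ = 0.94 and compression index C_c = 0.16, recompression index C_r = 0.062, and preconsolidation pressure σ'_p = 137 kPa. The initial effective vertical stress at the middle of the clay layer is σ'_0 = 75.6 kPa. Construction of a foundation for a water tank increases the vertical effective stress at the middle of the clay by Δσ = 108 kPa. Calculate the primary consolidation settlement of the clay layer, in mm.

S_c ≈ 43.1 mm

Final effective stress: σ'_f = 75.6 + 108 = 183.6 kPa.
σ'_f = 183.6 > σ'_p = 137 kPa, so the stress path crosses the preconsolidation pressure — recompression up to σ'_p, then virgin compression beyond:
S_c = H/(1+e₀)·[C_r·log₁₀(σ'_p/σ'_0) + C_c·log₁₀(σ'_f/σ'_p)]
    = 2.3/1.94 × [0.062×log₁₀(137/75.6) + 0.16×log₁₀(183.6/137)]
    = 1.1856 × [0.016008 + 0.020344] = 0.0431 m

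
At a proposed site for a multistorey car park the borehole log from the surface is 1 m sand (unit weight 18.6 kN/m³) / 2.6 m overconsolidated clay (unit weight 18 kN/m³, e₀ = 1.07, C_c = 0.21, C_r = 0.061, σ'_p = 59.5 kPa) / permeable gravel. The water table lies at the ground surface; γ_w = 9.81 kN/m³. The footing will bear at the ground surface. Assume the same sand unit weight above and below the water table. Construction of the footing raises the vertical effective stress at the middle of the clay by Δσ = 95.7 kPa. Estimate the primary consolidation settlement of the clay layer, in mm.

S_c ≈ 113 mm

Mid-depth of clay below the ground surface: z = 1 + 2.6/2 = 2.3 m.
Total vertical stress at mid-clay: σ_v = 18.6×1 + 18×1.3 = 42 kPa.
Pore pressure: u = 9.81×(2.3 − 0) = 22.563 kPa.
Initial effective stress: σ'_0 = σ_v − u = 42 − 22.563 = 19.437 kPa.
Final effective stress: σ'_f = 19.437 + 95.7 = 115.14 kPa.
σ'_f = 115.14 > σ'_p = 59.5 kPa, so the stress path crosses the preconsolidation pressure — recompression up to σ'_p, then virgin compression beyond:
S_c = H/(1+e₀)·[C_r·log₁₀(σ'_p/σ'_0) + C_c·log₁₀(σ'_f/σ'_p)]
    = 2.6/2.07 × [0.061×log₁₀(59.5/19.437) + 0.21×log₁₀(115.14/59.5)]
    = 1.256 × [0.029639 + 0.060209] = 0.1128 m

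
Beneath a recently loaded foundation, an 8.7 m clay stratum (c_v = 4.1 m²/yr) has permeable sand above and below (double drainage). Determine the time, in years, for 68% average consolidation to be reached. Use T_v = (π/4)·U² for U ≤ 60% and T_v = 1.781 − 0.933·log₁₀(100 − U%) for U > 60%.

Drainage path length: H_d = H/2 = 4.35 m (double drainage).
U > 60%: T_v = 1.781 − 0.933·log₁₀(100 − 68) = 0.3767.
t = T_v·H_d²/c_v = 0.3767×4.35²/4.1 = 1.739 years.

t ≈ 1.74 years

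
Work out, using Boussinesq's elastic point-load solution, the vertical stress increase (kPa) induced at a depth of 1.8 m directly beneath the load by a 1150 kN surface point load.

Δσ_z ≈ 169 kPa

Boussinesq vertical stress below a point load on an elastic half-space:
Δσ_z = 3P/(2πz²) · [1 + (r/z)²]^(−5/2)
r/z = 0/1.8 = 0; [1+(r/z)²]^(−5/2) = 1.
Δσ_z = 3×1150/(2π×1.8²) × 1 = 169.47 × 1 = 169.5 kPa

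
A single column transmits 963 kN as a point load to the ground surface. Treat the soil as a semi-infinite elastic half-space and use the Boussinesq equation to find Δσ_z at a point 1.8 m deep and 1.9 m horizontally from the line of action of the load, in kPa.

Boussinesq vertical stress below a point load on an elastic half-space:
Δσ_z = 3P/(2πz²) · [1 + (r/z)²]^(−5/2)
r/z = 1.9/1.8 = 1.0556; [1+(r/z)²]^(−5/2) = 0.15386.
Δσ_z = 3×963/(2π×1.8²) × 0.15386 = 141.91 × 0.15386 = 21.83 kPa

Δσ_z ≈ 21.8 kPa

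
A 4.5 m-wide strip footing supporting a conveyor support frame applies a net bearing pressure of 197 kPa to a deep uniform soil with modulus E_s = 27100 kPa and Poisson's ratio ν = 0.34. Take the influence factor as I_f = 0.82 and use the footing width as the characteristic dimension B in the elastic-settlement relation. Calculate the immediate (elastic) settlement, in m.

S_e ≈ 0.0237 m

Immediate (elastic) settlement: S_e = q·B·(1−ν²)/E_s · I_f.
S_e = 197 × 4.5 × (1 − 0.34²) / 27100 × 0.82
    = 197 × 4.5 × 0.8844 / 27100 × 0.82
    = 0.02372 m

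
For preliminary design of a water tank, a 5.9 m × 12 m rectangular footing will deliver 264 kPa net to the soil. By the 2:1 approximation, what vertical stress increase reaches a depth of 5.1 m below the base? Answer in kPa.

Δσ_z ≈ 99.4 kPa

By the 2:1 method the load spreads at 1 horizontal : 2 vertical, so at depth z the loaded area has grown by z in each plan dimension:
Δσ = qBL/((B+z)(L+z)) = 264×5.9×12/((5.9+5.1)(12+5.1)) = 99.368 kPa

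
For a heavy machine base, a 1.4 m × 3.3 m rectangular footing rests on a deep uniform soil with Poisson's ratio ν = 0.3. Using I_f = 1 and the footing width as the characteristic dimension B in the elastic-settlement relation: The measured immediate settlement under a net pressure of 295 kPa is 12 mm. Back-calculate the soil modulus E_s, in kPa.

E_s ≈ 31300 kPa

S_e = q·B·(1−ν²)/E_s · I_f  ⇒  E_s = q·B·(1−ν²)·I_f / S_e.
E_s = 295 × 1.4 × 0.91 × 1 / 0.012 = 31320 kPa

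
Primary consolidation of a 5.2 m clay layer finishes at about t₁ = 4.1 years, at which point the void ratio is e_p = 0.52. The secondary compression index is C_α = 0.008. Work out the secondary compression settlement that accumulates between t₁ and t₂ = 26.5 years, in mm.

Secondary compression: S_s = C_α·H/(1+e_p)·log₁₀(t₂/t₁)
S_s = 0.008×5.2/(1+0.52)×log₁₀(26.5/4.1)
    = 0.02737 × 0.8105 = 0.02218 m

S_s ≈ 22.2 mm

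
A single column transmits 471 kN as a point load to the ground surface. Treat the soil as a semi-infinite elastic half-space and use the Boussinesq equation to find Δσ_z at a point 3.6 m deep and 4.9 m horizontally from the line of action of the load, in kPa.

Boussinesq vertical stress below a point load on an elastic half-space:
Δσ_z = 3P/(2πz²) · [1 + (r/z)²]^(−5/2)
r/z = 4.9/3.6 = 1.3611; [1+(r/z)²]^(−5/2) = 0.072759.
Δσ_z = 3×471/(2π×3.6²) × 0.072759 = 17.352 × 0.072759 = 1.263 kPa

Δσ_z ≈ 1.26 kPa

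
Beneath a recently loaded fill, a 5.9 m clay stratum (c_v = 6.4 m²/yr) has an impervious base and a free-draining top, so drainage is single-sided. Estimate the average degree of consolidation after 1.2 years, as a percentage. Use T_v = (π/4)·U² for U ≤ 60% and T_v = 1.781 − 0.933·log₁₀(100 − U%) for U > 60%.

Drainage path length: H_d = H = 5.9 m (single drainage).
T_v = c_v·t/H_d² = 6.4×1.2/5.9² = 0.22063.
T_v = 0.22063 corresponds to the U ≤ 60% branch:
U = √(4T_v/π) = 0.53

U ≈ 53 %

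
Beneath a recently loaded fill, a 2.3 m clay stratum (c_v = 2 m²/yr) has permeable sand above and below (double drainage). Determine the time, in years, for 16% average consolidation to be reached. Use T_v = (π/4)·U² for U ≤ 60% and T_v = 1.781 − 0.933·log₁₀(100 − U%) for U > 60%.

Drainage path length: H_d = H/2 = 1.15 m (double drainage).
U ≤ 60%: T_v = (π/4)·U² = (π/4)×0.16² = 0.020106.
t = T_v·H_d²/c_v = 0.020106×1.15²/2 = 0.0133 years.

t ≈ 0.0133 years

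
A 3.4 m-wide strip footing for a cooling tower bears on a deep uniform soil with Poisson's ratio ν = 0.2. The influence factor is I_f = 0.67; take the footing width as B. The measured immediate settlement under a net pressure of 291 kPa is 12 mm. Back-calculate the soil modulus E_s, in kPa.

E_s ≈ 53000 kPa

S_e = q·B·(1−ν²)/E_s · I_f  ⇒  E_s = q·B·(1−ν²)·I_f / S_e.
E_s = 291 × 3.4 × 0.96 × 0.67 / 0.012 = 53030 kPa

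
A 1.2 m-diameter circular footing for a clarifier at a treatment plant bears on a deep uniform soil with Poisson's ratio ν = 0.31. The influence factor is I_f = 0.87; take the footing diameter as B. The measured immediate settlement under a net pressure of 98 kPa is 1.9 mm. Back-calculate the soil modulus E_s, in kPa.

E_s ≈ 48700 kPa

S_e = q·B·(1−ν²)/E_s · I_f  ⇒  E_s = q·B·(1−ν²)·I_f / S_e.
E_s = 98 × 1.2 × 0.9039 × 0.87 / 0.0019 = 48670 kPa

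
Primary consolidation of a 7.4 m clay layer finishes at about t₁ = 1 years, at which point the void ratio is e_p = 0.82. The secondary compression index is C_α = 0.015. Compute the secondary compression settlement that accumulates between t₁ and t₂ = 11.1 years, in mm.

S_s ≈ 63.8 mm

Secondary compression: S_s = C_α·H/(1+e_p)·log₁₀(t₂/t₁)
S_s = 0.015×7.4/(1+0.82)×log₁₀(11.1/1)
    = 0.06099 × 1.045 = 0.06375 m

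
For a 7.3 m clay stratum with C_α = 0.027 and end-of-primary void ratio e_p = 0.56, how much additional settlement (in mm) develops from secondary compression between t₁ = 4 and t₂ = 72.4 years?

Secondary compression: S_s = C_α·H/(1+e_p)·log₁₀(t₂/t₁)
S_s = 0.027×7.3/(1+0.56)×log₁₀(72.4/4)
    = 0.1263 × 1.258 = 0.1589 m

S_s ≈ 159 mm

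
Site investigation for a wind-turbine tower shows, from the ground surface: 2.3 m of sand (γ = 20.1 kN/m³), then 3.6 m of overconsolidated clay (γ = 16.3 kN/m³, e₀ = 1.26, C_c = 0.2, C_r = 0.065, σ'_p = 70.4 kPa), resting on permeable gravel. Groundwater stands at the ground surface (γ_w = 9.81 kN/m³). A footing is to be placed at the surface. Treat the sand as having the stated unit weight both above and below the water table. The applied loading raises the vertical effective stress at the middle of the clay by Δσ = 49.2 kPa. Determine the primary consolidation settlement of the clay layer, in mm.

S_c ≈ 56.3 mm

Mid-depth of clay below the ground surface: z = 2.3 + 3.6/2 = 4.1 m.
Total vertical stress at mid-clay: σ_v = 20.1×2.3 + 16.3×1.8 = 75.57 kPa.
Pore pressure: u = 9.81×(4.1 − 0) = 40.221 kPa.
Initial effective stress: σ'_0 = σ_v − u = 75.57 − 40.221 = 35.349 kPa.
Final effective stress: σ'_f = 35.349 + 49.2 = 84.549 kPa.
σ'_f = 84.549 > σ'_p = 70.4 kPa, so the stress path crosses the preconsolidation pressure — recompression up to σ'_p, then virgin compression beyond:
S_c = H/(1+e₀)·[C_r·log₁₀(σ'_p/σ'_0) + C_c·log₁₀(σ'_f/σ'_p)]
    = 3.6/2.26 × [0.065×log₁₀(70.4/35.349) + 0.2×log₁₀(84.549/70.4)]
    = 1.5929 × [0.019448 + 0.015907] = 0.05632 m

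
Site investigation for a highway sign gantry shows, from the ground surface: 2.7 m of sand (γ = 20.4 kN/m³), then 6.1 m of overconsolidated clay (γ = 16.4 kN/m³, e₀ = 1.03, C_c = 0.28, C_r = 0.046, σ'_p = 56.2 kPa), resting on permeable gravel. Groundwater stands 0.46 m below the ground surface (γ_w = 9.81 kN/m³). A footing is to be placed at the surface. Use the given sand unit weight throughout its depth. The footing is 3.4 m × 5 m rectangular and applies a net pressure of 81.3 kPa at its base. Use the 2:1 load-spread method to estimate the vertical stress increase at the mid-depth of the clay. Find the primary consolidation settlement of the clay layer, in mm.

Mid-depth of clay below the ground surface: z = 2.7 + 6.1/2 = 5.75 m.
Total vertical stress at mid-clay: σ_v = 20.4×2.7 + 16.4×3.05 = 105.1 kPa.
Pore pressure: u = 9.81×(5.75 − 0.46) = 51.895 kPa.
Initial effective stress: σ'_0 = σ_v − u = 105.1 − 51.895 = 53.205 kPa.
Stress increase at mid-clay by the 2:1 spreading method:
Δσ = qBL/((B+z)(L+z)) = 81.3×3.4×5/((3.4+5.75)(5+5.75)) = 14.051 kPa
Final effective stress: σ'_f = 53.205 + 14.051 = 67.256 kPa.
σ'_f = 67.256 > σ'_p = 56.2 kPa, so the stress path crosses the preconsolidation pressure — recompression up to σ'_p, then virgin compression beyond:
S_c = H/(1+e₀)·[C_r·log₁₀(σ'_p/σ'_0) + C_c·log₁₀(σ'_f/σ'_p)]
    = 6.1/2.03 × [0.046×log₁₀(56.2/53.205) + 0.28×log₁₀(67.256/56.2)]
    = 3.0049 × [0.0010941 + 0.021839] = 0.06891 m

S_c ≈ 68.9 mm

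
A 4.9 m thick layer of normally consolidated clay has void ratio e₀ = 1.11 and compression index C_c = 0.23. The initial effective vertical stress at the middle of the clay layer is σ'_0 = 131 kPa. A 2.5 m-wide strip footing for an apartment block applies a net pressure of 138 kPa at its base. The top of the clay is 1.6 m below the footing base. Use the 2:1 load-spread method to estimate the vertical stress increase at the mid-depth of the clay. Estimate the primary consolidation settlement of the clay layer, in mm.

S_c ≈ 78.4 mm

Mid-depth of clay below the footing base: z = 1.6 + 4.9/2 = 4.05 m.
Stress increase at mid-clay by the 2:1 spreading method:
Δσ = qB/(B+z) = 138×2.5/(2.5+4.05) = 52.672 kPa
Final effective stress: σ'_f = σ'_0 + Δσ = 131 + 52.672 = 183.67 kPa.
Normally consolidated clay, so the full stress increment lies on the virgin compression line:
S_c = C_c·H/(1+e₀)·log₁₀(σ'_f/σ'_0) = 0.23×4.9/(1+1.11)×log₁₀(183.67/131)
    = 0.53412 × 0.14677 = 0.07839 m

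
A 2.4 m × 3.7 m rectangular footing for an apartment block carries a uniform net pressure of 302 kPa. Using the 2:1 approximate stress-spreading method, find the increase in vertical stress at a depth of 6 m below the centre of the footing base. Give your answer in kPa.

Δσ_z ≈ 32.9 kPa

By the 2:1 method the load spreads at 1 horizontal : 2 vertical, so at depth z the loaded area has grown by z in each plan dimension:
Δσ = qBL/((B+z)(L+z)) = 302×2.4×3.7/((2.4+6)(3.7+6)) = 32.913 kPa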